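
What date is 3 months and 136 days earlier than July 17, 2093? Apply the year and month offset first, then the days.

December 2, 2092

Going back 3 months and 136 days from July 17, 2093: first the month/year part, then the days.
month 7 − 3 = 4 → April 2093.
Day 17 is valid in April, giving April 17, 2093.
Now subtract 136 days from April 17, 2093.
Going back 17 days from April 17, 2093 reaches the end of the previous month; 136 − 17 = 119 left.
March 2093 has 31 days: 119 − 31 = 88 left.
February 2093 has 28 days (2093 is not a leap year): 88 − 28 = 60 left.
January 2093 has 31 days: 60 − 31 = 29 left.
December 2092 has 31 days; 31 − 29 = 2 → December 2, 2092.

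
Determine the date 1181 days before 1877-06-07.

Counting back 1181 days from June 7, 1877.
Going back 7 days from June 7, 1877 reaches the end of the previous month; 1181 − 7 = 1174 left.
May 1877 has 31 days: 1174 − 31 = 1143 left.
April 1877 has 30 days: 1143 − 30 = 1113 left.
March 1877 has 31 days: 1113 − 31 = 1082 left.
February 1877 has 28 days (1877 is not a leap year): 1082 − 28 = 1054 left.
January 1877 has 31 days: 1054 − 31 = 1023 left.
December 1876 has 31 days: 1023 − 31 = 992 left.
November 1876 has 30 days: 992 − 30 = 962 left.
October 1876 has 31 days: 962 − 31 = 931 left.
September 1876 has 30 days: 931 − 30 = 901 left.
August 1876 has 31 days: 901 − 31 = 870 left.
July 1876 has 31 days: 870 − 31 = 839 left.
June 1876 has 30 days: 839 − 30 = 809 left.
May 1876 has 31 days: 809 − 31 = 778 left.
April 1876 has 30 days: 778 − 30 = 748 left.
March 1876 has 31 days: 748 − 31 = 717 left.
February 1876 has 29 days (1876 is a leap year): 717 − 29 = 688 left.
January 1876 has 31 days: 688 − 31 = 657 left.
December 1875 has 31 days: 657 − 31 = 626 left.
November 1875 has 30 days: 626 − 30 = 596 left.
October 1875 has 31 days: 596 − 31 = 565 left.
September 1875 has 30 days: 565 − 30 = 535 left.
August 1875 has 31 days: 535 − 31 = 504 left.
July 1875 has 31 days: 504 − 31 = 473 left.
June 1875 has 30 days: 473 − 30 = 443 left.
May 1875 has 31 days: 443 − 31 = 412 left.
April 1875 has 30 days: 412 − 30 = 382 left.
March 1875 has 31 days: 382 − 31 = 351 left.
February 1875 has 28 days (1875 is not a leap year): 351 − 28 = 323 left.
January 1875 has 31 days: 323 − 31 = 292 left.
December 1874 has 31 days: 292 − 31 = 261 left.
November 1874 has 30 days: 261 − 30 = 231 left.
October 1874 has 31 days: 231 − 31 = 200 left.
September 1874 has 30 days: 200 − 30 = 170 left.
August 1874 has 31 days: 170 − 31 = 139 left.
July 1874 has 31 days: 139 − 31 = 108 left.
June 1874 has 30 days: 108 − 30 = 78 left.
May 1874 has 31 days: 78 − 31 = 47 left.
April 1874 has 30 days: 47 − 30 = 17 left.
March 1874 has 31 days; 31 − 17 = 14 → March 14, 1874.

March 14, 1874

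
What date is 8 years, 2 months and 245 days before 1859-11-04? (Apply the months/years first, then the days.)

January 2, 1851

Counting back 8 years, 2 months and 245 days from November 4, 1859: first the month/year part, then the days.
-8 years → 1851; month 11 − 2 = 9 → September 1851.
Day 4 is valid in September, giving September 4, 1851.
Now subtract 245 days from September 4, 1851.
Going back 4 days from September 4, 1851 reaches the end of the previous month; 245 − 4 = 241 left.
August 1851 has 31 days: 241 − 31 = 210 left.
July 1851 has 31 days: 210 − 31 = 179 left.
June 1851 has 30 days: 179 − 30 = 149 left.
May 1851 has 31 days: 149 − 31 = 118 left.
April 1851 has 30 days: 118 − 30 = 88 left.
March 1851 has 31 days: 88 − 31 = 57 left.
February 1851 has 28 days (1851 is not a leap year): 57 − 28 = 29 left.
January 1851 has 31 days; 31 − 29 = 2 → January 2, 1851.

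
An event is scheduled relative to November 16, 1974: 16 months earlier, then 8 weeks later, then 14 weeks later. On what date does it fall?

Counting back 16 months from November 16, 1974:
month 11 − 16 = -5, which is month 7 of year 1973 → July 1973.
Day 16 is valid in July, giving July 16, 1973.
Advancing 8 weeks (= 56 days) from July 16, 1973:
July has 31 days, so 31 − 16 = 15 days remain after July 16, 1973; 56 − 15 = 41 left.
August 1973 has 31 days: 41 − 31 = 10 left.
10 days into September 1973 → September 10, 1973.
Advancing 14 weeks (= 98 days) from September 10, 1973:
September has 30 days, so 30 − 10 = 20 days remain after September 10, 1973; 98 − 20 = 78 left.
October 1973 has 31 days: 78 − 31 = 47 left.
November 1973 has 30 days: 47 − 30 = 17 left.
17 days into December 1973 → December 17, 1973.

December 17, 1973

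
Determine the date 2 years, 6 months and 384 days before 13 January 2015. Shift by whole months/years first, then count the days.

Counting back 2 years, 6 months and 384 days from January 13, 2015: first the month/year part, then the days.
-2 years → 2013; month 1 − 6 = -5, which is month 7 of year 2012 → July 2012.
Day 13 is valid in July, giving July 13, 2012.
Now subtract 384 days from July 13, 2012.
Going back 13 days from July 13, 2012 reaches the end of the previous month; 384 − 13 = 371 left.
June 2012 has 30 days: 371 − 30 = 341 left.
May 2012 has 31 days: 341 − 31 = 310 left.
April 2012 has 30 days: 310 − 30 = 280 left.
March 2012 has 31 days: 280 − 31 = 249 left.
February 2012 has 29 days (2012 is a leap year): 249 − 29 = 220 left.
January 2012 has 31 days: 220 − 31 = 189 left.
December 2011 has 31 days: 189 − 31 = 158 left.
November 2011 has 30 days: 158 − 30 = 128 left.
October 2011 has 31 days: 128 − 31 = 97 left.
September 2011 has 30 days: 97 − 30 = 67 left.
August 2011 has 31 days: 67 − 31 = 36 left.
July 2011 has 31 days: 36 − 31 = 5 left.
June 2011 has 30 days; 30 − 5 = 25 → June 25, 2011.

June 25, 2011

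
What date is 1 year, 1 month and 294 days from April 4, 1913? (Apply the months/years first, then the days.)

February 22, 1915

Counting forward 1 year, 1 month and 294 days from April 4, 1913: first the month/year part, then the days.
+1 year → 1914; month 4 + 1 = 5 → May 1914.
Day 4 is valid in May, giving May 4, 1914.
Now add 294 days from May 4, 1914.
May has 31 days, so 31 − 4 = 27 days remain after May 4, 1914; 294 − 27 = 267 left.
June 1914 has 30 days: 267 − 30 = 237 left.
July 1914 has 31 days: 237 − 31 = 206 left.
August 1914 has 31 days: 206 − 31 = 175 left.
September 1914 has 30 days: 175 − 30 = 145 left.
October 1914 has 31 days: 145 − 31 = 114 left.
November 1914 has 30 days: 114 − 30 = 84 left.
December 1914 has 31 days: 84 − 31 = 53 left.
January 1915 has 31 days: 53 − 31 = 22 left.
22 days into February 1915 → February 22, 1915.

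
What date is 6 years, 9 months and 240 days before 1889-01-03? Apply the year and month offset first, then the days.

August 6, 1881

Subtracting 6 years, 9 months and 240 days from January 3, 1889: first the month/year part, then the days.
-6 years → 1883; month 1 − 9 = -8, which is month 4 of year 1882 → April 1882.
Day 3 is valid in April, giving April 3, 1882.
Now subtract 240 days from April 3, 1882.
Going back 3 days from April 3, 1882 reaches the end of the previous month; 240 − 3 = 237 left.
March 1882 has 31 days: 237 − 31 = 206 left.
February 1882 has 28 days (1882 is not a leap year): 206 − 28 = 178 left.
January 1882 has 31 days: 178 − 31 = 147 left.
December 1881 has 31 days: 147 − 31 = 116 left.
November 1881 has 30 days: 116 − 30 = 86 left.
October 1881 has 31 days: 86 − 31 = 55 left.
September 1881 has 30 days: 55 − 30 = 25 left.
August 1881 has 31 days; 31 − 25 = 6 → August 6, 1881.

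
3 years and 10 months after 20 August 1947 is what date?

June 20, 1951

Advancing 3 years and 10 months from August 20, 1947.
+3 years → 1950; month 8 + 10 = 18, which is month 6 of year 1951 → June 1951.
Day 20 is valid in June, giving June 20, 1951.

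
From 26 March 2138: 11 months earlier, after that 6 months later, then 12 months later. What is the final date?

Counting back 11 months from March 26, 2138:
month 3 − 11 = -8, which is month 4 of year 2137 → April 2137.
Day 26 is valid in April, giving April 26, 2137.
Advancing 6 months from April 26, 2137:
month 4 + 6 = 10 → October 2137.
Day 26 is valid in October, giving October 26, 2137.
Advancing 12 months from October 26, 2137:
month 10 + 12 = 22, which is month 10 of year 2138 → October 2138.
Day 26 is valid in October, giving October 26, 2138.

October 26, 2138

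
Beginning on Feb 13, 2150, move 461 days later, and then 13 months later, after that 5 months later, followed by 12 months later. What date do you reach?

November 20, 2153

Advancing 461 days from February 13, 2150:
February has 28 days, so 28 − 13 = 15 days remain after February 13, 2150; 461 − 15 = 446 left.
March 2150 has 31 days: 446 − 31 = 415 left.
April 2150 has 30 days: 415 − 30 = 385 left.
May 2150 has 31 days: 385 − 31 = 354 left.
June 2150 has 30 days: 354 − 30 = 324 left.
July 2150 has 31 days: 324 − 31 = 293 left.
August 2150 has 31 days: 293 − 31 = 262 left.
September 2150 has 30 days: 262 − 30 = 232 left.
October 2150 has 31 days: 232 − 31 = 201 left.
November 2150 has 30 days: 201 − 30 = 171 left.
December 2150 has 31 days: 171 − 31 = 140 left.
January 2151 has 31 days: 140 − 31 = 109 left.
February 2151 has 28 days (2151 is not a leap year): 109 − 28 = 81 left.
March 2151 has 31 days: 81 − 31 = 50 left.
April 2151 has 30 days: 50 − 30 = 20 left.
20 days into May 2151 → May 20, 2151.
Advancing 13 months from May 20, 2151:
month 5 + 13 = 18, which is month 6 of year 2152 → June 2152.
Day 20 is valid in June, giving June 20, 2152.
Adding 5 months from June 20, 2152:
month 6 + 5 = 11 → November 2152.
Day 20 is valid in November, giving November 20, 2152.
Advancing 12 months from November 20, 2152:
month 11 + 12 = 23, which is month 11 of year 2153 → November 2153.
Day 20 is valid in November, giving November 20, 2153.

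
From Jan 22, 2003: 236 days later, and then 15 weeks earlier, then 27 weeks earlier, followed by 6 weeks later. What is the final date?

January 6, 2003

Counting forward 236 days from January 22, 2003:
January has 31 days, so 31 − 22 = 9 days remain after January 22, 2003; 236 − 9 = 227 left.
February 2003 has 28 days (2003 is not a leap year): 227 − 28 = 199 left.
March 2003 has 31 days: 199 − 31 = 168 left.
April 2003 has 30 days: 168 − 30 = 138 left.
May 2003 has 31 days: 138 − 31 = 107 left.
June 2003 has 30 days: 107 − 30 = 77 left.
July 2003 has 31 days: 77 − 31 = 46 left.
August 2003 has 31 days: 46 − 31 = 15 left.
15 days into September 2003 → September 15, 2003.
Going back 15 weeks (= 105 days) from September 15, 2003:
Going back 15 days from September 15, 2003 reaches the end of the previous month; 105 − 15 = 90 left.
August 2003 has 31 days: 90 − 31 = 59 left.
July 2003 has 31 days: 59 − 31 = 28 left.
June 2003 has 30 days; 30 − 28 = 2 → June 2, 2003.
Going back 27 weeks (= 189 days) from June 2, 2003:
Going back 2 days from June 2, 2003 reaches the end of the previous month; 189 − 2 = 187 left.
May 2003 has 31 days: 187 − 31 = 156 left.
April 2003 has 30 days: 156 − 30 = 126 left.
March 2003 has 31 days: 126 − 31 = 95 left.
February 2003 has 28 days (2003 is not a leap year): 95 − 28 = 67 left.
January 2003 has 31 days: 67 − 31 = 36 left.
December 2002 has 31 days: 36 − 31 = 5 left.
November 2002 has 30 days; 30 − 5 = 25 → November 25, 2002.
Counting forward 6 weeks (= 42 days) from November 25, 2002:
November has 30 days, so 30 − 25 = 5 days remain after November 25, 2002; 42 − 5 = 37 left.
December 2002 has 31 days: 37 − 31 = 6 left.
6 days into January 2003 → January 6, 2003.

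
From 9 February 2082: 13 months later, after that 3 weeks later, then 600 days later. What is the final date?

Adding 13 months from February 9, 2082:
month 2 + 13 = 15, which is month 3 of year 2083 → March 2083.
Day 9 is valid in March, giving March 9, 2083.
Adding 3 weeks (= 21 days) from March 9, 2083:
March has 31 days; 9 + 21 = 30, still in March.
Counting forward 600 days from March 30, 2083:
March has 31 days, so 31 − 30 = 1 day remains after March 30, 2083; 600 − 1 = 599 left.
April 2083 has 30 days: 599 − 30 = 569 left.
May 2083 has 31 days: 569 − 31 = 538 left.
June 2083 has 30 days: 538 − 30 = 508 left.
July 2083 has 31 days: 508 − 31 = 477 left.
August 2083 has 31 days: 477 − 31 = 446 left.
September 2083 has 30 days: 446 − 30 = 416 left.
October 2083 has 31 days: 416 − 31 = 385 left.
November 2083 has 30 days: 385 − 30 = 355 left.
December 2083 has 31 days: 355 − 31 = 324 left.
January 2084 has 31 days: 324 − 31 = 293 left.
February 2084 has 29 days (2084 is a leap year): 293 − 29 = 264 left.
March 2084 has 31 days: 264 − 31 = 233 left.
April 2084 has 30 days: 233 − 30 = 203 left.
May 2084 has 31 days: 203 − 31 = 172 left.
June 2084 has 30 days: 172 − 30 = 142 left.
July 2084 has 31 days: 142 − 31 = 111 left.
August 2084 has 31 days: 111 − 31 = 80 left.
September 2084 has 30 days: 80 − 30 = 50 left.
October 2084 has 31 days: 50 − 31 = 19 left.
19 days into November 2084 → November 19, 2084.

November 19, 2084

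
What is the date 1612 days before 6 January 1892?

August 8, 1887

Counting back 1612 days from January 6, 1892.
Going back 6 days from January 6, 1892 reaches the end of the previous month; 1612 − 6 = 1606 left.
December 1891 has 31 days: 1606 − 31 = 1575 left.
November 1891 has 30 days: 1575 − 30 = 1545 left.
October 1891 has 31 days: 1545 − 31 = 1514 left.
September 1891 has 30 days: 1514 − 30 = 1484 left.
August 1891 has 31 days: 1484 − 31 = 1453 left.
July 1891 has 31 days: 1453 − 31 = 1422 left.
June 1891 has 30 days: 1422 − 30 = 1392 left.
May 1891 has 31 days: 1392 − 31 = 1361 left.
April 1891 has 30 days: 1361 − 30 = 1331 left.
March 1891 has 31 days: 1331 − 31 = 1300 left.
February 1891 has 28 days (1891 is not a leap year): 1300 − 28 = 1272 left.
January 1891 has 31 days: 1272 − 31 = 1241 left.
December 1890 has 31 days: 1241 − 31 = 1210 left.
November 1890 has 30 days: 1210 − 30 = 1180 left.
October 1890 has 31 days: 1180 − 31 = 1149 left.
September 1890 has 30 days: 1149 − 30 = 1119 left.
August 1890 has 31 days: 1119 − 31 = 1088 left.
July 1890 has 31 days: 1088 − 31 = 1057 left.
June 1890 has 30 days: 1057 − 30 = 1027 left.
May 1890 has 31 days: 1027 − 31 = 996 left.
April 1890 has 30 days: 996 − 30 = 966 left.
March 1890 has 31 days: 966 − 31 = 935 left.
February 1890 has 28 days (1890 is not a leap year): 935 − 28 = 907 left.
January 1890 has 31 days: 907 − 31 = 876 left.
December 1889 has 31 days: 876 − 31 = 845 left.
November 1889 has 30 days: 845 − 30 = 815 left.
October 1889 has 31 days: 815 − 31 = 784 left.
September 1889 has 30 days: 784 − 30 = 754 left.
August 1889 has 31 days: 754 − 31 = 723 left.
July 1889 has 31 days: 723 − 31 = 692 left.
June 1889 has 30 days: 692 − 30 = 662 left.
May 1889 has 31 days: 662 − 31 = 631 left.
April 1889 has 30 days: 631 − 30 = 601 left.
March 1889 has 31 days: 601 − 31 = 570 left.
February 1889 has 28 days (1889 is not a leap year): 570 − 28 = 542 left.
January 1889 has 31 days: 542 − 31 = 511 left.
December 1888 has 31 days: 511 − 31 = 480 left.
November 1888 has 30 days: 480 − 30 = 450 left.
October 1888 has 31 days: 450 − 31 = 419 left.
September 1888 has 30 days: 419 − 30 = 389 left.
August 1888 has 31 days: 389 − 31 = 358 left.
July 1888 has 31 days: 358 − 31 = 327 left.
June 1888 has 30 days: 327 − 30 = 297 left.
May 1888 has 31 days: 297 − 31 = 266 left.
April 1888 has 30 days: 266 − 30 = 236 left.
March 1888 has 31 days: 236 − 31 = 205 left.
February 1888 has 29 days (1888 is a leap year): 205 − 29 = 176 left.
January 1888 has 31 days: 176 − 31 = 145 left.
December 1887 has 31 days: 145 − 31 = 114 left.
November 1887 has 30 days: 114 − 30 = 84 left.
October 1887 has 31 days: 84 − 31 = 53 left.
September 1887 has 30 days: 53 − 30 = 23 left.
August 1887 has 31 days; 31 − 23 = 8 → August 8, 1887.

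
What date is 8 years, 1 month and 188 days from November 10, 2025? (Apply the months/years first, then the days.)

Counting forward 8 years, 1 month and 188 days from November 10, 2025: first the month/year part, then the days.
+8 years → 2033; month 11 + 1 = 12 → December 2033.
Day 10 is valid in December, giving December 10, 2033.
Now add 188 days from December 10, 2033.
December has 31 days, so 31 − 10 = 21 days remain after December 10, 2033; 188 − 21 = 167 left.
January 2034 has 31 days: 167 − 31 = 136 left.
February 2034 has 28 days (2034 is not a leap year): 136 − 28 = 108 left.
March 2034 has 31 days: 108 − 31 = 77 left.
April 2034 has 30 days: 77 − 30 = 47 left.
May 2034 has 31 days: 47 − 31 = 16 left.
16 days into June 2034 → June 16, 2034.

June 16, 2034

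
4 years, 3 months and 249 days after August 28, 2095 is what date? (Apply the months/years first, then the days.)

Adding 4 years, 3 months and 249 days from August 28, 2095: first the month/year part, then the days.
+4 years → 2099; month 8 + 3 = 11 → November 2099.
Day 28 is valid in November, giving November 28, 2099.
Now add 249 days from November 28, 2099.
November has 30 days, so 30 − 28 = 2 days remain after November 28, 2099; 249 − 2 = 247 left.
December 2099 has 31 days: 247 − 31 = 216 left.
January 2100 has 31 days: 216 − 31 = 185 left.
February 2100 has 28 days (2100 is not a leap year (divisible by 100 but not 400)): 185 − 28 = 157 left.
March 2100 has 31 days: 157 − 31 = 126 left.
April 2100 has 30 days: 126 − 30 = 96 left.
May 2100 has 31 days: 96 − 31 = 65 left.
June 2100 has 30 days: 65 − 30 = 35 left.
July 2100 has 31 days: 35 − 31 = 4 left.
4 days into August 2100 → August 4, 2100.

August 4, 2100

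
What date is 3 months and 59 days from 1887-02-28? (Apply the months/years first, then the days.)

July 26, 1887

Counting forward 3 months and 59 days from February 28, 1887: first the month/year part, then the days.
month 2 + 3 = 5 → May 1887.
Day 28 is valid in May, giving May 28, 1887.
Now add 59 days from May 28, 1887.
May has 31 days, so 31 − 28 = 3 days remain after May 28, 1887; 59 − 3 = 56 left.
June 1887 has 30 days: 56 − 30 = 26 left.
26 days into July 1887 → July 26, 1887.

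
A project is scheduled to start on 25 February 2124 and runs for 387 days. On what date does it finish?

Adding 387 days from February 25, 2124.
February has 29 days, so 29 − 25 = 4 days remain after February 25, 2124; 387 − 4 = 383 left.
March 2124 has 31 days: 383 − 31 = 352 left.
April 2124 has 30 days: 352 − 30 = 322 left.
May 2124 has 31 days: 322 − 31 = 291 left.
June 2124 has 30 days: 291 − 30 = 261 left.
July 2124 has 31 days: 261 − 31 = 230 left.
August 2124 has 31 days: 230 − 31 = 199 left.
September 2124 has 30 days: 199 − 30 = 169 left.
October 2124 has 31 days: 169 − 31 = 138 left.
November 2124 has 30 days: 138 − 30 = 108 left.
December 2124 has 31 days: 108 − 31 = 77 left.
January 2125 has 31 days: 77 − 31 = 46 left.
February 2125 has 28 days (2125 is not a leap year): 46 − 28 = 18 left.
18 days into March 2125 → March 18, 2125.

March 18, 2125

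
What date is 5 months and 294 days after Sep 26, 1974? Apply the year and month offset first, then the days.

Advancing 5 months and 294 days from September 26, 1974: first the month/year part, then the days.
month 9 + 5 = 14, which is month 2 of year 1975 → February 1975.
Day 26 is valid in February, giving February 26, 1975.
Now add 294 days from February 26, 1975.
February has 28 days, so 28 − 26 = 2 days remain after February 26, 1975; 294 − 2 = 292 left.
March 1975 has 31 days: 292 − 31 = 261 left.
April 1975 has 30 days: 261 − 30 = 231 left.
May 1975 has 31 days: 231 − 31 = 200 left.
June 1975 has 30 days: 200 − 30 = 170 left.
July 1975 has 31 days: 170 − 31 = 139 left.
August 1975 has 31 days: 139 − 31 = 108 left.
September 1975 has 30 days: 108 − 30 = 78 left.
October 1975 has 31 days: 78 − 31 = 47 left.
November 1975 has 30 days: 47 − 30 = 17 left.
17 days into December 1975 → December 17, 1975.

December 17, 1975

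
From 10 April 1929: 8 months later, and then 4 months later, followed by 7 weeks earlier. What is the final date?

February 20, 1930

Advancing 8 months from April 10, 1929:
month 4 + 8 = 12 → December 1929.
Day 10 is valid in December, giving December 10, 1929.
Counting forward 4 months from December 10, 1929:
month 12 + 4 = 16, which is month 4 of year 1930 → April 1930.
Day 10 is valid in April, giving April 10, 1930.
Subtracting 7 weeks (= 49 days) from April 10, 1930:
Going back 10 days from April 10, 1930 reaches the end of the previous month; 49 − 10 = 39 left.
March 1930 has 31 days: 39 − 31 = 8 left.
February 1930 has 28 days; 28 − 8 = 20 → February 20, 1930.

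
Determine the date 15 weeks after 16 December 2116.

Advancing 15 weeks = 105 days from December 16, 2116.
December has 31 days, so 31 − 16 = 15 days remain after December 16, 2116; 105 − 15 = 90 left.
January 2117 has 31 days: 90 − 31 = 59 left.
February 2117 has 28 days (2117 is not a leap year): 59 − 28 = 31 left.
31 days into March 2117 → March 31, 2117.

March 31, 2117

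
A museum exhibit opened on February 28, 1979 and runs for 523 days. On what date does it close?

August 4, 1980

Adding 523 days from February 28, 1979.
February has 28 days, so 28 − 28 = 0 days remain after February 28, 1979; 523 − 0 = 523 left.
March 1979 has 31 days: 523 − 31 = 492 left.
April 1979 has 30 days: 492 − 30 = 462 left.
May 1979 has 31 days: 462 − 31 = 431 left.
June 1979 has 30 days: 431 − 30 = 401 left.
July 1979 has 31 days: 401 − 31 = 370 left.
August 1979 has 31 days: 370 − 31 = 339 left.
September 1979 has 30 days: 339 − 30 = 309 left.
October 1979 has 31 days: 309 − 31 = 278 left.
November 1979 has 30 days: 278 − 30 = 248 left.
December 1979 has 31 days: 248 − 31 = 217 left.
January 1980 has 31 days: 217 − 31 = 186 left.
February 1980 has 29 days (1980 is a leap year): 186 − 29 = 157 left.
March 1980 has 31 days: 157 − 31 = 126 left.
April 1980 has 30 days: 126 − 30 = 96 left.
May 1980 has 31 days: 96 − 31 = 65 left.
June 1980 has 30 days: 65 − 30 = 35 left.
July 1980 has 31 days: 35 − 31 = 4 left.
4 days into August 1980 → August 4, 1980.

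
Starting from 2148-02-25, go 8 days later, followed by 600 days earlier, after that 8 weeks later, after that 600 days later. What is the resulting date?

April 29, 2148

Counting forward 8 days from February 25, 2148:
February has 29 days, so 29 − 25 = 4 days remain after February 25, 2148; 8 − 4 = 4 left.
4 days into March 2148 → March 4, 2148.
Counting back 600 days from March 4, 2148:
Going back 4 days from March 4, 2148 reaches the end of the previous month; 600 − 4 = 596 left.
February 2148 has 29 days (2148 is a leap year): 596 − 29 = 567 left.
January 2148 has 31 days: 567 − 31 = 536 left.
December 2147 has 31 days: 536 − 31 = 505 left.
November 2147 has 30 days: 505 − 30 = 475 left.
October 2147 has 31 days: 475 − 31 = 444 left.
September 2147 has 30 days: 444 − 30 = 414 left.
August 2147 has 31 days: 414 − 31 = 383 left.
July 2147 has 31 days: 383 − 31 = 352 left.
June 2147 has 30 days: 352 − 30 = 322 left.
May 2147 has 31 days: 322 − 31 = 291 left.
April 2147 has 30 days: 291 − 30 = 261 left.
March 2147 has 31 days: 261 − 31 = 230 left.
February 2147 has 28 days (2147 is not a leap year): 230 − 28 = 202 left.
January 2147 has 31 days: 202 − 31 = 171 left.
December 2146 has 31 days: 171 − 31 = 140 left.
November 2146 has 30 days: 140 − 30 = 110 left.
October 2146 has 31 days: 110 − 31 = 79 left.
September 2146 has 30 days: 79 − 30 = 49 left.
August 2146 has 31 days: 49 − 31 = 18 left.
July 2146 has 31 days; 31 − 18 = 13 → July 13, 2146.
Advancing 8 weeks (= 56 days) from July 13, 2146:
July has 31 days, so 31 − 13 = 18 days remain after July 13, 2146; 56 − 18 = 38 left.
August 2146 has 31 days: 38 − 31 = 7 left.
7 days into September 2146 → September 7, 2146.
Adding 600 days from September 7, 2146:
September has 30 days, so 30 − 7 = 23 days remain after September 7, 2146; 600 − 23 = 577 left.
October 2146 has 31 days: 577 − 31 = 546 left.
November 2146 has 30 days: 546 − 30 = 516 left.
December 2146 has 31 days: 516 − 31 = 485 left.
January 2147 has 31 days: 485 − 31 = 454 left.
February 2147 has 28 days (2147 is not a leap year): 454 − 28 = 426 left.
March 2147 has 31 days: 426 − 31 = 395 left.
April 2147 has 30 days: 395 − 30 = 365 left.
May 2147 has 31 days: 365 − 31 = 334 left.
June 2147 has 30 days: 334 − 30 = 304 left.
July 2147 has 31 days: 304 − 31 = 273 left.
August 2147 has 31 days: 273 − 31 = 242 left.
September 2147 has 30 days: 242 − 30 = 212 left.
October 2147 has 31 days: 212 − 31 = 181 left.
November 2147 has 30 days: 181 − 30 = 151 left.
December 2147 has 31 days: 151 − 31 = 120 left.
January 2148 has 31 days: 120 − 31 = 89 left.
February 2148 has 29 days (2148 is a leap year): 89 − 29 = 60 left.
March 2148 has 31 days: 60 − 31 = 29 left.
29 days into April 2148 → April 29, 2148.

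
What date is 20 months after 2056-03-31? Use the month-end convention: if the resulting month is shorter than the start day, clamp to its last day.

Adding 20 months from March 31, 2056.
month 3 + 20 = 23, which is month 11 of year 2057 → November 2057.
November 2057 has only 30 days and the start was day 31, so the date clamps to November 30, 2057.

November 30, 2057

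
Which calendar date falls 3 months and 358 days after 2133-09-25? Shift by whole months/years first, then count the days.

Advancing 3 months and 358 days from September 25, 2133: first the month/year part, then the days.
month 9 + 3 = 12 → December 2133.
Day 25 is valid in December, giving December 25, 2133.
Now add 358 days from December 25, 2133.
December has 31 days, so 31 − 25 = 6 days remain after December 25, 2133; 358 − 6 = 352 left.
January 2134 has 31 days: 352 − 31 = 321 left.
February 2134 has 28 days (2134 is not a leap year): 321 − 28 = 293 left.
March 2134 has 31 days: 293 − 31 = 262 left.
April 2134 has 30 days: 262 − 30 = 232 left.
May 2134 has 31 days: 232 − 31 = 201 left.
June 2134 has 30 days: 201 − 30 = 171 left.
July 2134 has 31 days: 171 − 31 = 140 left.
August 2134 has 31 days: 140 − 31 = 109 left.
September 2134 has 30 days: 109 − 30 = 79 left.
October 2134 has 31 days: 79 − 31 = 48 left.
November 2134 has 30 days: 48 − 30 = 18 left.
18 days into December 2134 → December 18, 2134.

December 18, 2134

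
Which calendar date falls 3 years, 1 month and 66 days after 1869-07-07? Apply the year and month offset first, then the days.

Advancing 3 years, 1 month and 66 days from July 7, 1869: first the month/year part, then the days.
+3 years → 1872; month 7 + 1 = 8 → August 1872.
Day 7 is valid in August, giving August 7, 1872.
Now add 66 days from August 7, 1872.
August has 31 days, so 31 − 7 = 24 days remain after August 7, 1872; 66 − 24 = 42 left.
September 1872 has 30 days: 42 − 30 = 12 left.
12 days into October 1872 → October 12, 1872.

October 12, 1872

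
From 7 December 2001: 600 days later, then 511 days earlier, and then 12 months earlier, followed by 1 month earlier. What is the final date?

Counting forward 600 days from December 7, 2001:
December has 31 days, so 31 − 7 = 24 days remain after December 7, 2001; 600 − 24 = 576 left.
January 2002 has 31 days: 576 − 31 = 545 left.
February 2002 has 28 days (2002 is not a leap year): 545 − 28 = 517 left.
March 2002 has 31 days: 517 − 31 = 486 left.
April 2002 has 30 days: 486 − 30 = 456 left.
May 2002 has 31 days: 456 − 31 = 425 left.
June 2002 has 30 days: 425 − 30 = 395 left.
July 2002 has 31 days: 395 − 31 = 364 left.
August 2002 has 31 days: 364 − 31 = 333 left.
September 2002 has 30 days: 333 − 30 = 303 left.
October 2002 has 31 days: 303 − 31 = 272 left.
November 2002 has 30 days: 272 − 30 = 242 left.
December 2002 has 31 days: 242 − 31 = 211 left.
January 2003 has 31 days: 211 − 31 = 180 left.
February 2003 has 28 days (2003 is not a leap year): 180 − 28 = 152 left.
March 2003 has 31 days: 152 − 31 = 121 left.
April 2003 has 30 days: 121 − 30 = 91 left.
May 2003 has 31 days: 91 − 31 = 60 left.
June 2003 has 30 days: 60 − 30 = 30 left.
30 days into July 2003 → July 30, 2003.
Going back 511 days from July 30, 2003:
Going back 30 days from July 30, 2003 reaches the end of the previous month; 511 − 30 = 481 left.
June 2003 has 30 days: 481 − 30 = 451 left.
May 2003 has 31 days: 451 − 31 = 420 left.
April 2003 has 30 days: 420 − 30 = 390 left.
March 2003 has 31 days: 390 − 31 = 359 left.
February 2003 has 28 days (2003 is not a leap year): 359 − 28 = 331 left.
January 2003 has 31 days: 331 − 31 = 300 left.
December 2002 has 31 days: 300 − 31 = 269 left.
November 2002 has 30 days: 269 − 30 = 239 left.
October 2002 has 31 days: 239 − 31 = 208 left.
September 2002 has 30 days: 208 − 30 = 178 left.
August 2002 has 31 days: 178 − 31 = 147 left.
July 2002 has 31 days: 147 − 31 = 116 left.
June 2002 has 30 days: 116 − 30 = 86 left.
May 2002 has 31 days: 86 − 31 = 55 left.
April 2002 has 30 days: 55 − 30 = 25 left.
March 2002 has 31 days; 31 − 25 = 6 → March 6, 2002.
Counting back 12 months from March 6, 2002:
month 3 − 12 = -9, which is month 3 of year 2001 → March 2001.
Day 6 is valid in March, giving March 6, 2001.
Subtracting 1 month from March 6, 2001:
month 3 − 1 = 2 → February 2001.
Day 6 is valid in February, giving February 6, 2001.

February 6, 2001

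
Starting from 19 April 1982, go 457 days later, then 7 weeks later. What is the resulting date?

Adding 457 days from April 19, 1982:
April has 30 days, so 30 − 19 = 11 days remain after April 19, 1982; 457 − 11 = 446 left.
May 1982 has 31 days: 446 − 31 = 415 left.
June 1982 has 30 days: 415 − 30 = 385 left.
July 1982 has 31 days: 385 − 31 = 354 left.
August 1982 has 31 days: 354 − 31 = 323 left.
September 1982 has 30 days: 323 − 30 = 293 left.
October 1982 has 31 days: 293 − 31 = 262 left.
November 1982 has 30 days: 262 − 30 = 232 left.
December 1982 has 31 days: 232 − 31 = 201 left.
January 1983 has 31 days: 201 − 31 = 170 left.
February 1983 has 28 days (1983 is not a leap year): 170 − 28 = 142 left.
March 1983 has 31 days: 142 − 31 = 111 left.
April 1983 has 30 days: 111 − 30 = 81 left.
May 1983 has 31 days: 81 − 31 = 50 left.
June 1983 has 30 days: 50 − 30 = 20 left.
20 days into July 1983 → July 20, 1983.
Advancing 7 weeks (= 49 days) from July 20, 1983:
July has 31 days, so 31 − 20 = 11 days remain after July 20, 1983; 49 − 11 = 38 left.
August 1983 has 31 days: 38 − 31 = 7 left.
7 days into September 1983 → September 7, 1983.

September 7, 1983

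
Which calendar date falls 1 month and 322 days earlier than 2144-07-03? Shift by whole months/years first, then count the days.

Going back 1 month and 322 days from July 3, 2144: first the month/year part, then the days.
month 7 − 1 = 6 → June 2144.
Day 3 is valid in June, giving June 3, 2144.
Now subtract 322 days from June 3, 2144.
Going back 3 days from June 3, 2144 reaches the end of the previous month; 322 − 3 = 319 left.
May 2144 has 31 days: 319 − 31 = 288 left.
April 2144 has 30 days: 288 − 30 = 258 left.
March 2144 has 31 days: 258 − 31 = 227 left.
February 2144 has 29 days (2144 is a leap year): 227 − 29 = 198 left.
January 2144 has 31 days: 198 − 31 = 167 left.
December 2143 has 31 days: 167 − 31 = 136 left.
November 2143 has 30 days: 136 − 30 = 106 left.
October 2143 has 31 days: 106 − 31 = 75 left.
September 2143 has 30 days: 75 − 30 = 45 left.
August 2143 has 31 days: 45 − 31 = 14 left.
July 2143 has 31 days; 31 − 14 = 17 → July 17, 2143.

July 17, 2143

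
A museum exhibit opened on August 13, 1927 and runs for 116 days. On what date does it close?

Counting forward 116 days from August 13, 1927.
August has 31 days, so 31 − 13 = 18 days remain after August 13, 1927; 116 − 18 = 98 left.
September 1927 has 30 days: 98 − 30 = 68 left.
October 1927 has 31 days: 68 − 31 = 37 left.
November 1927 has 30 days: 37 − 30 = 7 left.
7 days into December 1927 → December 7, 1927.

December 7, 1927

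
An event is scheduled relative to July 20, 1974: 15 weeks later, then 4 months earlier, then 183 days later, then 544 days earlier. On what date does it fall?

July 6, 1973

Adding 15 weeks (= 105 days) from July 20, 1974:
July has 31 days, so 31 − 20 = 11 days remain after July 20, 1974; 105 − 11 = 94 left.
August 1974 has 31 days: 94 − 31 = 63 left.
September 1974 has 30 days: 63 − 30 = 33 left.
October 1974 has 31 days: 33 − 31 = 2 left.
2 days into November 1974 → November 2, 1974.
Going back 4 months from November 2, 1974:
month 11 − 4 = 7 → July 1974.
Day 2 is valid in July, giving July 2, 1974.
Counting forward 183 days from July 2, 1974:
July has 31 days, so 31 − 2 = 29 days remain after July 2, 1974; 183 − 29 = 154 left.
August 1974 has 31 days: 154 − 31 = 123 left.
September 1974 has 30 days: 123 − 30 = 93 left.
October 1974 has 31 days: 93 − 31 = 62 left.
November 1974 has 30 days: 62 − 30 = 32 left.
December 1974 has 31 days: 32 − 31 = 1 left.
1 day into January 1975 → January 1, 1975.
Going back 544 days from January 1, 1975:
Going back 1 day from January 1, 1975 reaches the end of the previous month; 544 − 1 = 543 left.
December 1974 has 31 days: 543 − 31 = 512 left.
November 1974 has 30 days: 512 − 30 = 482 left.
October 1974 has 31 days: 482 − 31 = 451 left.
September 1974 has 30 days: 451 − 30 = 421 left.
August 1974 has 31 days: 421 − 31 = 390 left.
July 1974 has 31 days: 390 − 31 = 359 left.
June 1974 has 30 days: 359 − 30 = 329 left.
May 1974 has 31 days: 329 − 31 = 298 left.
April 1974 has 30 days: 298 − 30 = 268 left.
March 1974 has 31 days: 268 − 31 = 237 left.
February 1974 has 28 days (1974 is not a leap year): 237 − 28 = 209 left.
January 1974 has 31 days: 209 − 31 = 178 left.
December 1973 has 31 days: 178 − 31 = 147 left.
November 1973 has 30 days: 147 − 30 = 117 left.
October 1973 has 31 days: 117 − 31 = 86 left.
September 1973 has 30 days: 86 − 30 = 56 left.
August 1973 has 31 days: 56 − 31 = 25 left.
July 1973 has 31 days; 31 − 25 = 6 → July 6, 1973.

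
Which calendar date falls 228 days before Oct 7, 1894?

Counting back 228 days from October 7, 1894.
Going back 7 days from October 7, 1894 reaches the end of the previous month; 228 − 7 = 221 left.
September 1894 has 30 days: 221 − 30 = 191 left.
August 1894 has 31 days: 191 − 31 = 160 left.
July 1894 has 31 days: 160 − 31 = 129 left.
June 1894 has 30 days: 129 − 30 = 99 left.
May 1894 has 31 days: 99 − 31 = 68 left.
April 1894 has 30 days: 68 − 30 = 38 left.
March 1894 has 31 days: 38 − 31 = 7 left.
February 1894 has 28 days; 28 − 7 = 21 → February 21, 1894.

February 21, 1894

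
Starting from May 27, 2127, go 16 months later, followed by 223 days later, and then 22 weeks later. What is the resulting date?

Counting forward 16 months from May 27, 2127:
month 5 + 16 = 21, which is month 9 of year 2128 → September 2128.
Day 27 is valid in September, giving September 27, 2128.
Adding 223 days from September 27, 2128:
September has 30 days, so 30 − 27 = 3 days remain after September 27, 2128; 223 − 3 = 220 left.
October 2128 has 31 days: 220 − 31 = 189 left.
November 2128 has 30 days: 189 − 30 = 159 left.
December 2128 has 31 days: 159 − 31 = 128 left.
January 2129 has 31 days: 128 − 31 = 97 left.
February 2129 has 28 days (2129 is not a leap year): 97 − 28 = 69 left.
March 2129 has 31 days: 69 − 31 = 38 left.
April 2129 has 30 days: 38 − 30 = 8 left.
8 days into May 2129 → May 8, 2129.
Adding 22 weeks (= 154 days) from May 8, 2129:
May has 31 days, so 31 − 8 = 23 days remain after May 8, 2129; 154 − 23 = 131 left.
June 2129 has 30 days: 131 − 30 = 101 left.
July 2129 has 31 days: 101 − 31 = 70 left.
August 2129 has 31 days: 70 − 31 = 39 left.
September 2129 has 30 days: 39 − 30 = 9 left.
9 days into October 2129 → October 9, 2129.

October 9, 2129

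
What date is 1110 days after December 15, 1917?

December 29, 1920

Advancing 1110 days from December 15, 1917.
December has 31 days, so 31 − 15 = 16 days remain after December 15, 1917; 1110 − 16 = 1094 left.
January 1918 has 31 days: 1094 − 31 = 1063 left.
February 1918 has 28 days (1918 is not a leap year): 1063 − 28 = 1035 left.
March 1918 has 31 days: 1035 − 31 = 1004 left.
April 1918 has 30 days: 1004 − 30 = 974 left.
May 1918 has 31 days: 974 − 31 = 943 left.
June 1918 has 30 days: 943 − 30 = 913 left.
July 1918 has 31 days: 913 − 31 = 882 left.
August 1918 has 31 days: 882 − 31 = 851 left.
September 1918 has 30 days: 851 − 30 = 821 left.
October 1918 has 31 days: 821 − 31 = 790 left.
November 1918 has 30 days: 790 − 30 = 760 left.
December 1918 has 31 days: 760 − 31 = 729 left.
January 1919 has 31 days: 729 − 31 = 698 left.
February 1919 has 28 days (1919 is not a leap year): 698 − 28 = 670 left.
March 1919 has 31 days: 670 − 31 = 639 left.
April 1919 has 30 days: 639 − 30 = 609 left.
May 1919 has 31 days: 609 − 31 = 578 left.
June 1919 has 30 days: 578 − 30 = 548 left.
July 1919 has 31 days: 548 − 31 = 517 left.
August 1919 has 31 days: 517 − 31 = 486 left.
September 1919 has 30 days: 486 − 30 = 456 left.
October 1919 has 31 days: 456 − 31 = 425 left.
November 1919 has 30 days: 425 − 30 = 395 left.
December 1919 has 31 days: 395 − 31 = 364 left.
January 1920 has 31 days: 364 − 31 = 333 left.
February 1920 has 29 days (1920 is a leap year): 333 − 29 = 304 left.
March 1920 has 31 days: 304 − 31 = 273 left.
April 1920 has 30 days: 273 − 30 = 243 left.
May 1920 has 31 days: 243 − 31 = 212 left.
June 1920 has 30 days: 212 − 30 = 182 left.
July 1920 has 31 days: 182 − 31 = 151 left.
August 1920 has 31 days: 151 − 31 = 120 left.
September 1920 has 30 days: 120 − 30 = 90 left.
October 1920 has 31 days: 90 − 31 = 59 left.
November 1920 has 30 days: 59 − 30 = 29 left.
29 days into December 1920 → December 29, 1920.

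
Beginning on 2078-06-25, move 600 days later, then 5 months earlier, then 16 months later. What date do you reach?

Adding 600 days from June 25, 2078:
June has 30 days, so 30 − 25 = 5 days remain after June 25, 2078; 600 − 5 = 595 left.
July 2078 has 31 days: 595 − 31 = 564 left.
August 2078 has 31 days: 564 − 31 = 533 left.
September 2078 has 30 days: 533 − 30 = 503 left.
October 2078 has 31 days: 503 − 31 = 472 left.
November 2078 has 30 days: 472 − 30 = 442 left.
December 2078 has 31 days: 442 − 31 = 411 left.
January 2079 has 31 days: 411 − 31 = 380 left.
February 2079 has 28 days (2079 is not a leap year): 380 − 28 = 352 left.
March 2079 has 31 days: 352 − 31 = 321 left.
April 2079 has 30 days: 321 − 30 = 291 left.
May 2079 has 31 days: 291 − 31 = 260 left.
June 2079 has 30 days: 260 − 30 = 230 left.
July 2079 has 31 days: 230 − 31 = 199 left.
August 2079 has 31 days: 199 − 31 = 168 left.
September 2079 has 30 days: 168 − 30 = 138 left.
October 2079 has 31 days: 138 − 31 = 107 left.
November 2079 has 30 days: 107 − 30 = 77 left.
December 2079 has 31 days: 77 − 31 = 46 left.
January 2080 has 31 days: 46 − 31 = 15 left.
15 days into February 2080 → February 15, 2080.
Subtracting 5 months from February 15, 2080:
month 2 − 5 = -3, which is month 9 of year 2079 → September 2079.
Day 15 is valid in September, giving September 15, 2079.
Adding 16 months from September 15, 2079:
month 9 + 16 = 25, which is month 1 of year 2081 → January 2081.
Day 15 is valid in January, giving January 15, 2081.

January 15, 2081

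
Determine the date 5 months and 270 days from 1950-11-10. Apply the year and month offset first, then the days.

Counting forward 5 months and 270 days from November 10, 1950: first the month/year part, then the days.
month 11 + 5 = 16, which is month 4 of year 1951 → April 1951.
Day 10 is valid in April, giving April 10, 1951.
Now add 270 days from April 10, 1951.
April has 30 days, so 30 − 10 = 20 days remain after April 10, 1951; 270 − 20 = 250 left.
May 1951 has 31 days: 250 − 31 = 219 left.
June 1951 has 30 days: 219 − 30 = 189 left.
July 1951 has 31 days: 189 − 31 = 158 left.
August 1951 has 31 days: 158 − 31 = 127 left.
September 1951 has 30 days: 127 − 30 = 97 left.
October 1951 has 31 days: 97 − 31 = 66 left.
November 1951 has 30 days: 66 − 30 = 36 left.
December 1951 has 31 days: 36 − 31 = 5 left.
5 days into January 1952 → January 5, 1952.

January 5, 1952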